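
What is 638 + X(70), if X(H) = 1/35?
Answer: 22331/35 ≈ 638.03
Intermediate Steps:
X(H) = 1/35
638 + X(70) = 638 + 1/35 = 22331/35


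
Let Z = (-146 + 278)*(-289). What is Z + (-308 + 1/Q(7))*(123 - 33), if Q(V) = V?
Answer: -460986/7 ≈ -65855.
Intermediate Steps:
Z = -38148 (Z = 132*(-289) = -38148)
Z + (-308 + 1/Q(7))*(123 - 33) = -38148 + (-308 + 1/7)*(123 - 33) = -38148 + (-308 + ⅐)*90 = -38148 - 2155/7*90 = -38148 - 193950/7 = -460986/7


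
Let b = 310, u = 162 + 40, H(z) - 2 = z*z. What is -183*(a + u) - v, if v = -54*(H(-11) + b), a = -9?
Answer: -11937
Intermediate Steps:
H(z) = 2 + z² (H(z) = 2 + z*z = 2 + z²)
u = 202
v = -23382 (v = -54*((2 + (-11)²) + 310) = -54*((2 + 121) + 310) = -54*(123 + 310) = -54*433 = -23382)
-183*(a + u) - v = -183*(-9 + 202) - 1*(-23382) = -183*193 + 23382 = -35319 + 23382 = -11937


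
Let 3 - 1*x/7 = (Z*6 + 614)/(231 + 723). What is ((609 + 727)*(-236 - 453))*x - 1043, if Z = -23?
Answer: -145049555/9 ≈ -1.6117e+7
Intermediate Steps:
x = 8351/477 (x = 21 - 7*(-23*6 + 614)/(231 + 723) = 21 - 7*(-138 + 614)/954 = 21 - 3332/954 = 21 - 7*238/477 = 21 - 1666/477 = 8351/477 ≈ 17.507)
((609 + 727)*(-236 - 453))*x - 1043 = ((609 + 727)*(-236 - 453))*(8351/477) - 1043 = (1336*(-689))*(8351/477) - 1043 = -920504*8351/477 - 1043 = -145040168/9 - 1043 = -145049555/9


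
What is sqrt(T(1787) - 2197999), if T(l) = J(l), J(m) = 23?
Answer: 2*I*sqrt(549494) ≈ 1482.6*I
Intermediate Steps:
T(l) = 23
sqrt(T(1787) - 2197999) = sqrt(23 - 2197999) = sqrt(-2197976) = 2*I*sqrt(549494)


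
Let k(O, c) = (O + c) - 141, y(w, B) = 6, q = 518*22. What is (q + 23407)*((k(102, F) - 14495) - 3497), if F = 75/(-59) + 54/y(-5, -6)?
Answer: -37008570519/59 ≈ -6.2726e+8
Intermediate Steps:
q = 11396
F = 456/59 (F = 75/(-59) + 54/6 = 75*(-1/59) + 54*(1/6) = -75/59 + 9 = 456/59 ≈ 7.7288)
k(O, c) = -141 + O + c
(q + 23407)*((k(102, F) - 14495) - 3497) = (11396 + 23407)*(((-141 + 102 + 456/59) - 14495) - 3497) = 34803*((-1845/59 - 14495) - 3497) = 34803*(-857050/59 - 3497) = 34803*(-1063373/59) = -37008570519/59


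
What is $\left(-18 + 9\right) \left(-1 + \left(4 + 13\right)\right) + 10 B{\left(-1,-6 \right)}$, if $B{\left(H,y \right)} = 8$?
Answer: $-64$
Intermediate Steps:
$\left(-18 + 9\right) \left(-1 + \left(4 + 13\right)\right) + 10 B{\left(-1,-6 \right)} = \left(-18 + 9\right) \left(-1 + \left(4 + 13\right)\right) + 10 \cdot 8 = - 9 \left(-1 + 17\right) + 80 = \left(-9\right) 16 + 80 = -144 + 80 = -64$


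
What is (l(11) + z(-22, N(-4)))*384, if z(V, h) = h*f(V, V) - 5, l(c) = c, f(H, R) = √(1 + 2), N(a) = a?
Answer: 2304 - 1536*√3 ≈ -356.43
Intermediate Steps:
f(H, R) = √3
z(V, h) = -5 + h*√3 (z(V, h) = h*√3 - 5 = -5 + h*√3)
(l(11) + z(-22, N(-4)))*384 = (11 + (-5 - 4*√3))*384 = (6 - 4*√3)*384 = 2304 - 1536*√3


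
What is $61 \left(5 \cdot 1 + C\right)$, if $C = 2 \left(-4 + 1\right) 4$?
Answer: $-1159$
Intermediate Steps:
$C = -24$ ($C = 2 \left(-3\right) 4 = \left(-6\right) 4 = -24$)
$61 \left(5 \cdot 1 + C\right) = 61 \left(5 \cdot 1 - 24\right) = 61 \left(5 - 24\right) = 61 \left(-19\right) = -1159$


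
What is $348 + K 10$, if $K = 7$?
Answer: $418$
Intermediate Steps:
$348 + K 10 = 348 + 7 \cdot 10 = 348 + 70 = 418$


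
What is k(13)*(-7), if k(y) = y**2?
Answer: -1183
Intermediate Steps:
k(13)*(-7) = 13**2*(-7) = 169*(-7) = -1183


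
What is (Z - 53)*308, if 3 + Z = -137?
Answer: -59444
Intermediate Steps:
Z = -140 (Z = -3 - 137 = -140)
(Z - 53)*308 = (-140 - 53)*308 = -193*308 = -59444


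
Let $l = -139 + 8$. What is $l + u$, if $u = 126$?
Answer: $-5$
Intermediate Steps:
$l = -131$
$l + u = -131 + 126 = -5$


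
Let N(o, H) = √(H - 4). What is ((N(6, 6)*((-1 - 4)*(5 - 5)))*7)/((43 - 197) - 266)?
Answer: 0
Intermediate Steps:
N(o, H) = √(-4 + H)
((N(6, 6)*((-1 - 4)*(5 - 5)))*7)/((43 - 197) - 266) = ((√(-4 + 6)*((-1 - 4)*(5 - 5)))*7)/((43 - 197) - 266) = ((√2*(-5*0))*7)/(-154 - 266) = ((√2*0)*7)/(-420) = (0*7)*(-1/420) = 0*(-1/420) = 0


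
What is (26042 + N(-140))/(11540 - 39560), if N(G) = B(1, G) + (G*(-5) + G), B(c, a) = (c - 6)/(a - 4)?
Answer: -3830693/4034880 ≈ -0.94939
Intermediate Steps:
B(c, a) = (-6 + c)/(-4 + a)
N(G) = -5/(-4 + G) - 4*G (N(G) = (-6 + 1)/(-4 + G) + (G*(-5) + G) = -5/(-4 + G) + (-5*G + G) = -5/(-4 + G) - 4*G)
(26042 + N(-140))/(11540 - 39560) = (26042 + (-5 - 4*(-140)*(-4 - 140))/(-4 - 140))/(11540 - 39560) = (26042 + (-5 - 4*(-140)*(-144))/(-144))/(-28020) = (26042 - (-5 - 80640)/144)*(-1/28020) = (26042 - 1/144*(-80645))*(-1/28020) = (26042 + 80645/144)*(-1/28020) = (3830693/144)*(-1/28020) = -3830693/4034880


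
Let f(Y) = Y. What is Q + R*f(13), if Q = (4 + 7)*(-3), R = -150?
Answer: -1983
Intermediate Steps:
Q = -33 (Q = 11*(-3) = -33)
Q + R*f(13) = -33 - 150*13 = -33 - 1950 = -1983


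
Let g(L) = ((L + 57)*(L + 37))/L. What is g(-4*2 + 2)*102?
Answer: -26877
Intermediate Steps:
g(L) = (37 + L)*(57 + L)/L (g(L) = ((57 + L)*(37 + L))/L = ((37 + L)*(57 + L))/L = (37 + L)*(57 + L)/L)
g(-4*2 + 2)*102 = (94 + (-4*2 + 2) + 2109/(-4*2 + 2))*102 = (94 + (-8 + 2) + 2109/(-8 + 2))*102 = (94 - 6 + 2109/(-6))*102 = (94 - 6 + 2109*(-1/6))*102 = (94 - 6 - 703/2)*102 = -527/2*102 = -26877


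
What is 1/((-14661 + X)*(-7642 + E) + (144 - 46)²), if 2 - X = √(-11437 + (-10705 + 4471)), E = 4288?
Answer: 24587945/1209233471977568 - 1677*I*√17671/1209233471977568 ≈ 2.0333e-8 - 1.8435e-10*I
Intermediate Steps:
X = 2 - I*√17671 (X = 2 - √(-11437 + (-10705 + 4471)) = 2 - √(-11437 - 6234) = 2 - √(-17671) = 2 - I*√17671 ≈ 2.0 - 132.93*I)
1/((-14661 + X)*(-7642 + E) + (144 - 46)²) = 1/((-14661 + (2 - I*√17671))*(-7642 + 4288) + (144 - 46)²) = 1/((-14659 - I*√17671)*(-3354) + 98²) = 1/((49166286 + 3354*I*√17671) + 9604) = 1/(49175890 + 3354*I*√17671)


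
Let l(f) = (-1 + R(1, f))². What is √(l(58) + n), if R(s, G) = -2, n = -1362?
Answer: I*√1353 ≈ 36.783*I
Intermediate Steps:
l(f) = 9 (l(f) = (-1 - 2)² = (-3)² = 9)
√(l(58) + n) = √(9 - 1362) = √(-1353) = I*√1353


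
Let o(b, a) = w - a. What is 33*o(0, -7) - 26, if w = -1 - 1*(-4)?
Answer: 304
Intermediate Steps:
w = 3 (w = -1 + 4 = 3)
o(b, a) = 3 - a
33*o(0, -7) - 26 = 33*(3 - 1*(-7)) - 26 = 33*(3 + 7) - 26 = 33*10 - 26 = 330 - 26 = 304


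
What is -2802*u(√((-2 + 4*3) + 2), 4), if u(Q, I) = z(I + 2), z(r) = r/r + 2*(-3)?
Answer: 14010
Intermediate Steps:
z(r) = -5 (z(r) = 1 - 6 = -5)
u(Q, I) = -5
-2802*u(√((-2 + 4*3) + 2), 4) = -2802*(-5) = 14010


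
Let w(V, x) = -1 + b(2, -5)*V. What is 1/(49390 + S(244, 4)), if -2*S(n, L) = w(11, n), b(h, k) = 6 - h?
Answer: 2/98737 ≈ 2.0256e-5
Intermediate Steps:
w(V, x) = -1 + 4*V (w(V, x) = -1 + (6 - 1*2)*V = -1 + (6 - 2)*V = -1 + 4*V)
S(n, L) = -43/2 (S(n, L) = -(-1 + 4*11)/2 = -(-1 + 44)/2 = -½*43 = -43/2)
1/(49390 + S(244, 4)) = 1/(49390 - 43/2) = 1/(98737/2) = 2/98737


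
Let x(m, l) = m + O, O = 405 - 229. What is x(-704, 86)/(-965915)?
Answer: 528/965915 ≈ 0.00054663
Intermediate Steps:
O = 176
x(m, l) = 176 + m (x(m, l) = m + 176 = 176 + m)
x(-704, 86)/(-965915) = (176 - 704)/(-965915) = -528*(-1/965915) = 528/965915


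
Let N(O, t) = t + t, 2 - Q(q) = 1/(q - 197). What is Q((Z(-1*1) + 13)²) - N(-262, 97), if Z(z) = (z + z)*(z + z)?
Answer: -17665/92 ≈ -192.01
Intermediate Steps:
Z(z) = 4*z² (Z(z) = (2*z)*(2*z) = 4*z²)
Q(q) = 2 - 1/(-197 + q) (Q(q) = 2 - 1/(q - 197) = 2 - 1/(-197 + q))
N(O, t) = 2*t
Q((Z(-1*1) + 13)²) - N(-262, 97) = (-395 + 2*(4*(-1*1)² + 13)²)/(-197 + (4*(-1*1)² + 13)²) - 2*97 = (-395 + 2*(4*(-1)² + 13)²)/(-197 + (4*(-1)² + 13)²) - 1*194 = (-395 + 2*(4*1 + 13)²)/(-197 + (4*1 + 13)²) - 194 = (-395 + 2*(4 + 13)²)/(-197 + (4 + 13)²) - 194 = (-395 + 2*17²)/(-197 + 17²) - 194 = (-395 + 2*289)/(-197 + 289) - 194 = (-395 + 578)/92 - 194 = (1/92)*183 - 194 = 183/92 - 194 = -17665/92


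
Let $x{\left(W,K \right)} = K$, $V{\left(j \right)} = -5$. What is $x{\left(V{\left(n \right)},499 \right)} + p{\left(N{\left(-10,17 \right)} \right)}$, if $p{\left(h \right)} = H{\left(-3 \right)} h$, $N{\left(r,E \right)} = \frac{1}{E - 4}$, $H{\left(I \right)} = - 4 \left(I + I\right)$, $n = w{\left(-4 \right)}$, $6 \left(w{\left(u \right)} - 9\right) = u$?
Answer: $\frac{6511}{13} \approx 500.85$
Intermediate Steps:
$w{\left(u \right)} = 9 + \frac{u}{6}$
$n = \frac{25}{3}$ ($n = 9 + \frac{1}{6} \left(-4\right) = 9 - \frac{2}{3} = \frac{25}{3} \approx 8.3333$)
$H{\left(I \right)} = - 8 I$ ($H{\left(I \right)} = - 4 \cdot 2 I = - 8 I$)
$N{\left(r,E \right)} = \frac{1}{-4 + E}$
$p{\left(h \right)} = 24 h$ ($p{\left(h \right)} = \left(-8\right) \left(-3\right) h = 24 h$)
$x{\left(V{\left(n \right)},499 \right)} + p{\left(N{\left(-10,17 \right)} \right)} = 499 + \frac{24}{-4 + 17} = 499 + \frac{24}{13} = \frac{6511}{13}$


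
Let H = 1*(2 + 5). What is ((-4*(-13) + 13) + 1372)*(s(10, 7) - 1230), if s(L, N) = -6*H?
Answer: -1827864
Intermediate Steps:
H = 7 (H = 1*7 = 7)
s(L, N) = -42 (s(L, N) = -6*7 = -42)
((-4*(-13) + 13) + 1372)*(s(10, 7) - 1230) = ((-4*(-13) + 13) + 1372)*(-42 - 1230) = ((52 + 13) + 1372)*(-1272) = (65 + 1372)*(-1272) = 1437*(-1272) = -1827864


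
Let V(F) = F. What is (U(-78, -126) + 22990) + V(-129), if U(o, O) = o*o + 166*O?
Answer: 8029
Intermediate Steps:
U(o, O) = o**2 + 166*O
(U(-78, -126) + 22990) + V(-129) = (((-78)**2 + 166*(-126)) + 22990) - 129 = ((6084 - 20916) + 22990) - 129 = (-14832 + 22990) - 129 = 8158 - 129 = 8029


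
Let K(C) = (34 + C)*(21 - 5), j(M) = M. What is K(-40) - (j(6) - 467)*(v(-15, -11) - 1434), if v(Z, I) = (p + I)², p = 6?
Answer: -649645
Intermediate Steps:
v(Z, I) = (6 + I)²
K(C) = 544 + 16*C (K(C) = (34 + C)*16 = 544 + 16*C)
K(-40) - (j(6) - 467)*(v(-15, -11) - 1434) = (544 + 16*(-40)) - (6 - 467)*((6 - 11)² - 1434) = (544 - 640) - (-461)*((-5)² - 1434) = -96 - (-461)*(25 - 1434) = -96 - (-461)*(-1409) = -96 - 1*649549 = -96 - 649549 = -649645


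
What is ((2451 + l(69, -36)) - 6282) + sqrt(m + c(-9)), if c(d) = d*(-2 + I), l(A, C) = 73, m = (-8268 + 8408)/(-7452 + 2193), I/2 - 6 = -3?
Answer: -3758 + 2*I*sqrt(249097794)/5259 ≈ -3758.0 + 6.0022*I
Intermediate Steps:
I = 6 (I = 12 + 2*(-3) = 12 - 6 = 6)
m = -140/5259 (m = 140/(-5259) = 140*(-1/5259) = -140/5259 ≈ -0.026621)
c(d) = 4*d (c(d) = d*(-2 + 6) = d*4 = 4*d)
((2451 + l(69, -36)) - 6282) + sqrt(m + c(-9)) = ((2451 + 73) - 6282) + sqrt(-140/5259 + 4*(-9)) = (2524 - 6282) + sqrt(-140/5259 - 36) = -3758 + sqrt(-189464/5259) = -3758 + 2*I*sqrt(249097794)/5259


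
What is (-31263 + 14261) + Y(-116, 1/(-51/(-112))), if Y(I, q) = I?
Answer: -17118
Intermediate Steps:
(-31263 + 14261) + Y(-116, 1/(-51/(-112))) = (-31263 + 14261) - 116 = -17002 - 116 = -17118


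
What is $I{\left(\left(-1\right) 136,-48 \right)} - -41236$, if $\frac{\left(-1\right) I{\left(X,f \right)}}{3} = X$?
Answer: $41644$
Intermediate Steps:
$I{\left(X,f \right)} = - 3 X$
$I{\left(\left(-1\right) 136,-48 \right)} - -41236 = - 3 \left(\left(-1\right) 136\right) - -41236 = \left(-3\right) \left(-136\right) + 41236 = 408 + 41236 = 41644$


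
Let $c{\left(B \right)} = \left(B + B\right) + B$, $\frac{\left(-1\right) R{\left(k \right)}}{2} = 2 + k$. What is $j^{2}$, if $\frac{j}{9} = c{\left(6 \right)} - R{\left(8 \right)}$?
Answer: $116964$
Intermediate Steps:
$R{\left(k \right)} = -4 - 2 k$ ($R{\left(k \right)} = - 2 \left(2 + k\right) = -4 - 2 k$)
$c{\left(B \right)} = 3 B$ ($c{\left(B \right)} = 2 B + B = 3 B$)
$j = 342$ ($j = 9 \left(3 \cdot 6 - \left(-4 - 16\right)\right) = 9 \left(18 - \left(-4 - 16\right)\right) = 9 \left(18 - -20\right) = 9 \left(18 + 20\right) = 9 \cdot 38 = 342$)
$j^{2} = 342^{2} = 116964$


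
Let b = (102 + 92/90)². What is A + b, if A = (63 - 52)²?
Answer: 21737521/2025 ≈ 10735.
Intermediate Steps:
b = 21492496/2025 (b = (102 + 92*(1/90))² = (102 + 46/45)² = (4636/45)² = 21492496/2025 ≈ 10614.)
A = 121 (A = 11² = 121)
A + b = 121 + 21492496/2025 = 21737521/2025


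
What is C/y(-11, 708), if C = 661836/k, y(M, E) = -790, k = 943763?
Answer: -330918/372786385 ≈ -0.00088769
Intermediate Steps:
C = 661836/943763 ≈ 0.70127
C/y(-11, 708) = (661836/943763)/(-790) = (661836/943763)*(-1/790) = -330918/372786385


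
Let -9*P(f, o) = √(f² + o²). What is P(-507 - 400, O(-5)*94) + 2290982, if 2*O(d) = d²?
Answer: 2290982 - √2203274/9 ≈ 2.2908e+6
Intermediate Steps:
O(d) = d²/2
P(f, o) = -√(f² + o²)/9
P(-507 - 400, O(-5)*94) + 2290982 = -√((-507 - 400)² + (((½)*(-5)²)*94)²)/9 + 2290982 = -√((-907)² + (((½)*25)*94)²)/9 + 2290982 = -√(822649 + ((25/2)*94)²)/9 + 2290982 = -√(822649 + 1175²)/9 + 2290982 = -√(822649 + 1380625)/9 + 2290982 = -√2203274/9 + 2290982 = 2290982 - √2203274/9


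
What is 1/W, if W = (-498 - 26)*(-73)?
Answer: 1/38252 ≈ 2.6142e-5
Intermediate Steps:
W = 38252 (W = -524*(-73) = 38252)
1/W = 1/38252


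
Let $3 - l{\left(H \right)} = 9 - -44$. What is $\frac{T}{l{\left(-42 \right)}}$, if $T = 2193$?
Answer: $- \frac{2193}{50} \approx -43.86$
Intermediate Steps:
$l{\left(H \right)} = -50$ ($l{\left(H \right)} = 3 - \left(9 - -44\right) = 3 - \left(9 + 44\right) = 3 - 53 = -50$)
$\frac{T}{l{\left(-42 \right)}} = \frac{2193}{-50} = 2193 \left(- \frac{1}{50}\right) = - \frac{2193}{50}$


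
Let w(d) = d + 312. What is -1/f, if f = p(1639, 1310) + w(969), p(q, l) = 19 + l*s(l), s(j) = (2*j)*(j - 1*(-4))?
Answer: -1/4509912100 ≈ -2.2173e-10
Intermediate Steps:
w(d) = 312 + d
s(j) = 2*j*(4 + j) (s(j) = (2*j)*(j + 4) = (2*j)*(4 + j) = 2*j*(4 + j))
p(q, l) = 19 + 2*l²*(4 + l) (p(q, l) = 19 + l*(2*l*(4 + l)) = 19 + 2*l²*(4 + l))
f = 4509912100 (f = (19 + 2*1310²*(4 + 1310)) + (312 + 969) = (19 + 2*1716100*1314) + 1281 = (19 + 4509910800) + 1281 = 4509910819 + 1281 = 4509912100)
-1/f = -1/4509912100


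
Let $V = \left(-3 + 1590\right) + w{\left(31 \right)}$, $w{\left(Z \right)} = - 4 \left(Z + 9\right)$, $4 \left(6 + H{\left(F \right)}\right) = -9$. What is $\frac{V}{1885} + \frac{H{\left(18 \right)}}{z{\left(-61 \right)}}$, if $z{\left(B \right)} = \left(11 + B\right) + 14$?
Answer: $\frac{89231}{90480} \approx 0.9862$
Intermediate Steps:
$H{\left(F \right)} = - \frac{33}{4}$ ($H{\left(F \right)} = -6 + \frac{1}{4} \left(-9\right) = -6 - \frac{9}{4} = - \frac{33}{4}$)
$z{\left(B \right)} = 25 + B$
$w{\left(Z \right)} = -36 - 4 Z$ ($w{\left(Z \right)} = - 4 \left(9 + Z\right) = -36 - 4 Z$)
$V = 1427$ ($V = \left(-3 + 1590\right) - 160 = 1587 - 160 = 1427$)
$\frac{V}{1885} + \frac{H{\left(18 \right)}}{z{\left(-61 \right)}} = \frac{1427}{1885} - \frac{33}{4 \left(25 - 61\right)} = 1427 \cdot \frac{1}{1885} - \frac{33}{4 \left(-36\right)} = \frac{1427}{1885} - - \frac{11}{48} = \frac{1427}{1885} + \frac{11}{48} = \frac{89231}{90480}$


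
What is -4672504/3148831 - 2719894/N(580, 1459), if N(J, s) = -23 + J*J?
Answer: -10136209421922/1059194325287 ≈ -9.5697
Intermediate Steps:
N(J, s) = -23 + J²
-4672504/3148831 - 2719894/N(580, 1459) = -4672504/3148831 - 2719894/(-23 + 580²) = -4672504*1/3148831 - 2719894/(-23 + 336400) = -4672504/3148831 - 2719894/336377 = -10136209421922/1059194325287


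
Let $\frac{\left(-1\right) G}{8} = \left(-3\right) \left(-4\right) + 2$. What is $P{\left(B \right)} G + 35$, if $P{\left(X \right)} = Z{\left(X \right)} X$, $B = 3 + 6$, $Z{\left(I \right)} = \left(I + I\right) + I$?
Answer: $-27181$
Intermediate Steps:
$Z{\left(I \right)} = 3 I$ ($Z{\left(I \right)} = 2 I + I = 3 I$)
$B = 9$
$P{\left(X \right)} = 3 X^{2}$ ($P{\left(X \right)} = 3 X X = 3 X^{2}$)
$G = -112$ ($G = - 8 \left(\left(-3\right) \left(-4\right) + 2\right) = - 8 \left(12 + 2\right) = \left(-8\right) 14 = -112$)
$P{\left(B \right)} G + 35 = 3 \cdot 9^{2} \left(-112\right) + 35 = 3 \cdot 81 \left(-112\right) + 35 = 243 \left(-112\right) + 35 = -27216 + 35 = -27181$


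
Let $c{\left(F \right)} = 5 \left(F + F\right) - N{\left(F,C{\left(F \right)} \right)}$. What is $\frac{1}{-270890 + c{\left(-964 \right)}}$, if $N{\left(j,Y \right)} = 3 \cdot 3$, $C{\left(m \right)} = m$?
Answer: $- \frac{1}{280539} \approx -3.5646 \cdot 10^{-6}$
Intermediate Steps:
$N{\left(j,Y \right)} = 9$
$c{\left(F \right)} = -9 + 10 F$ ($c{\left(F \right)} = 5 \left(F + F\right) - 9 = 5 \cdot 2 F - 9 = 10 F - 9 = -9 + 10 F$)
$\frac{1}{-270890 + c{\left(-964 \right)}} = \frac{1}{-270890 + \left(-9 + 10 \left(-964\right)\right)} = \frac{1}{-270890 - 9649} = \frac{1}{-280539} = - \frac{1}{280539}$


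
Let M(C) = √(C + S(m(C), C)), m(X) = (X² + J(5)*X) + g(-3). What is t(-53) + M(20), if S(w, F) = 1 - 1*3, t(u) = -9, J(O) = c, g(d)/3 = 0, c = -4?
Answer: -9 + 3*√2 ≈ -4.7574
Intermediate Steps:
g(d) = 0 (g(d) = 3*0 = 0)
J(O) = -4
m(X) = X² - 4*X (m(X) = (X² - 4*X) + 0 = X² - 4*X)
S(w, F) = -2 (S(w, F) = 1 - 3 = -2)
M(C) = √(-2 + C) (M(C) = √(C - 2) = √(-2 + C))
t(-53) + M(20) = -9 + √(-2 + 20) = -9 + √18 = -9 + 3*√2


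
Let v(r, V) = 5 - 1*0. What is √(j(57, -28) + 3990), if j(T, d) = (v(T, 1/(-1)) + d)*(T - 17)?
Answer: √3070 ≈ 55.408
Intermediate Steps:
v(r, V) = 5 (v(r, V) = 5 + 0 = 5)
j(T, d) = (-17 + T)*(5 + d) (j(T, d) = (5 + d)*(T - 17) = (5 + d)*(-17 + T) = (-17 + T)*(5 + d))
√(j(57, -28) + 3990) = √((-85 - 17*(-28) + 5*57 + 57*(-28)) + 3990) = √((-85 + 476 + 285 - 1596) + 3990) = √(-920 + 3990) = √3070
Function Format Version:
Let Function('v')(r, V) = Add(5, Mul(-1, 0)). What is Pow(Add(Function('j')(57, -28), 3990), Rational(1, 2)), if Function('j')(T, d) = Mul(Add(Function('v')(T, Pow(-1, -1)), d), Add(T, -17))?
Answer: Pow(3070, Rational(1, 2)) ≈ 55.408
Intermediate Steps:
Function('v')(r, V) = 5 (Function('v')(r, V) = Add(5, 0) = 5)
Function('j')(T, d) = Mul(Add(-17, T), Add(5, d)) (Function('j')(T, d) = Mul(Add(5, d), Add(T, -17)) = Mul(Add(5, d), Add(-17, T)) = Mul(Add(-17, T), Add(5, d)))
Pow(Add(Function('j')(57, -28), 3990), Rational(1, 2)) = Pow(Add(Add(-85, Mul(-17, -28), Mul(5, 57), Mul(57, -28)), 3990), Rational(1, 2)) = Pow(Add(Add(-85, 476, 285, -1596), 3990), Rational(1, 2)) = Pow(Add(-920, 3990), Rational(1, 2)) = Pow(3070, Rational(1, 2))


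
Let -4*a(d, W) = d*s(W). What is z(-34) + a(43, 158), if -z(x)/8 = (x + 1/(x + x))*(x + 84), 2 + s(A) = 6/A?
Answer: 73204105/5372 ≈ 13627.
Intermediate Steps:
s(A) = -2 + 6/A
a(d, W) = -d*(-2 + 6/W)/4
z(x) = -8*(84 + x)*(x + 1/(2*x)) (z(x) = -8*(x + 1/(x + x))*(x + 84) = -8*(x + 1/(2*x))*(84 + x) = -8*(84 + x)*(x + 1/(2*x)))
z(-34) + a(43, 158) = (-4 - 672*(-34) - 336/(-34) - 8*(-34)²) + (½)*43*(-3 + 158)/158 = (-4 + 22848 - 336*(-1/34) - 8*1156) + (½)*43*(1/158)*155 = (-4 + 22848 + 168/17 - 9248) + 6665/316 = 231300/17 + 6665/316 = 73204105/5372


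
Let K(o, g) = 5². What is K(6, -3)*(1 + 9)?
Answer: 250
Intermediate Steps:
K(o, g) = 25
K(6, -3)*(1 + 9) = 25*(1 + 9) = 25*10 = 250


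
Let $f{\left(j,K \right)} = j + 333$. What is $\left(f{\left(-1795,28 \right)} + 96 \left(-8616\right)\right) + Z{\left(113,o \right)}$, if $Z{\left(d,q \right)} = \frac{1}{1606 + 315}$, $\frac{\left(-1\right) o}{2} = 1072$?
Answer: $- \frac{1591736757}{1921} \approx -8.286 \cdot 10^{5}$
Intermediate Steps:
$o = -2144$ ($o = \left(-2\right) 1072 = -2144$)
$Z{\left(d,q \right)} = \frac{1}{1921}$
$f{\left(j,K \right)} = 333 + j$
$\left(f{\left(-1795,28 \right)} + 96 \left(-8616\right)\right) + Z{\left(113,o \right)} = \left(\left(333 - 1795\right) + 96 \left(-8616\right)\right) + \frac{1}{1921} = \left(-1462 - 827136\right) + \frac{1}{1921} = -828598 + \frac{1}{1921} = - \frac{1591736757}{1921}$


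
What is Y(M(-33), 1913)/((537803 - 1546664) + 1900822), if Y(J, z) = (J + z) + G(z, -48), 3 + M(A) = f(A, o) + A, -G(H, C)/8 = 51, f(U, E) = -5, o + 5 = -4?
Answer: 1464/891961 ≈ 0.0016413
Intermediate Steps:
o = -9 (o = -5 - 4 = -9)
G(H, C) = -408 (G(H, C) = -8*51 = -408)
M(A) = -8 + A (M(A) = -3 + (-5 + A) = -8 + A)
Y(J, z) = -408 + J + z (Y(J, z) = (J + z) - 408 = -408 + J + z)
Y(M(-33), 1913)/((537803 - 1546664) + 1900822) = (-408 + (-8 - 33) + 1913)/((537803 - 1546664) + 1900822) = (-408 - 41 + 1913)/(-1008861 + 1900822) = 1464/891961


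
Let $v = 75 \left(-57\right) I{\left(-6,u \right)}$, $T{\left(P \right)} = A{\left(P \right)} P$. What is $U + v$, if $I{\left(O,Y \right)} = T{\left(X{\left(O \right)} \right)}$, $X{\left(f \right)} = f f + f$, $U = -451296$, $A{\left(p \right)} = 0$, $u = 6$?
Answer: $-451296$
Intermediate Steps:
$X{\left(f \right)} = f + f^{2}$ ($X{\left(f \right)} = f^{2} + f = f + f^{2}$)
$T{\left(P \right)} = 0$ ($T{\left(P \right)} = 0 P = 0$)
$I{\left(O,Y \right)} = 0$
$v = 0$ ($v = 75 \left(-57\right) 0 = \left(-4275\right) 0 = 0$)
$U + v = -451296 + 0 = -451296$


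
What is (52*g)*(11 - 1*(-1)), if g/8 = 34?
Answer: 169728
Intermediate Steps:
g = 272 (g = 8*34 = 272)
(52*g)*(11 - 1*(-1)) = (52*272)*(11 - 1*(-1)) = 14144*(11 + 1) = 14144*12 = 169728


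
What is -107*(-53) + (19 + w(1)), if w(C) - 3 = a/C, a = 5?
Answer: 5698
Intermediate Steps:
w(C) = 3 + 5/C
-107*(-53) + (19 + w(1)) = -107*(-53) + (19 + (3 + 5/1)) = 5671 + (19 + (3 + 5*1)) = 5671 + (19 + (3 + 5)) = 5671 + (19 + 8) = 5671 + 27 = 5698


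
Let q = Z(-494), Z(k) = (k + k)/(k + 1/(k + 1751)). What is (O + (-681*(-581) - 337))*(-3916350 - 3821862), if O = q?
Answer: -1899579740616952608/620957 ≈ -3.0591e+12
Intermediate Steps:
Z(k) = 2*k/(k + 1/(1751 + k)) (Z(k) = (2*k)/(k + 1/(1751 + k)) = 2*k/(k + 1/(1751 + k)))
q = 1241916/620957 (q = 2*(-494)*(1751 - 494)/(1 + (-494)² + 1751*(-494)) = 2*(-494)*1257/(1 + 244036 - 864994) = 2*(-494)*1257/(-620957) = 2*(-494)*(-1/620957)*1257 = 1241916/620957 ≈ 2.0000)
O = 1241916/620957 ≈ 2.0000
(O + (-681*(-581) - 337))*(-3916350 - 3821862) = (1241916/620957 + (-681*(-581) - 337))*(-3916350 - 3821862) = (1241916/620957 + (395661 - 337))*(-7738212) = (1241916/620957 + 395324)*(-7738212) = (245480446984/620957)*(-7738212) = -1899579740616952608/620957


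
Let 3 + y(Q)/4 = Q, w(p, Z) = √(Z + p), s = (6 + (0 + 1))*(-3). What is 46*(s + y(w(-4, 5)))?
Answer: -1334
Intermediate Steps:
s = -21 (s = (6 + 1)*(-3) = 7*(-3) = -21)
y(Q) = -12 + 4*Q
46*(s + y(w(-4, 5))) = 46*(-21 + (-12 + 4*√(5 - 4))) = 46*(-21 + (-12 + 4*√1)) = 46*(-21 + (-12 + 4*1)) = 46*(-21 + (-12 + 4)) = 46*(-21 - 8) = 46*(-29) = -1334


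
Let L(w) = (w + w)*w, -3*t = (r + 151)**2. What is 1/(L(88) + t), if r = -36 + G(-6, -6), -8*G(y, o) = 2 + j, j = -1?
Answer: 192/2129135 ≈ 9.0177e-5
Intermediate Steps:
G(y, o) = -1/8 (G(y, o) = -(2 - 1)/8 = -1/8*1 = -1/8)
r = -289/8 (r = -36 - 1/8 = -289/8 ≈ -36.125)
t = -844561/192 (t = -(-289/8 + 151)**2/3 = -(919/8)**2/3 = -1/3*844561/64 = -844561/192 ≈ -4398.8)
L(w) = 2*w**2 (L(w) = (2*w)*w = 2*w**2)
1/(L(88) + t) = 1/(2*88**2 - 844561/192) = 1/(2*7744 - 844561/192) = 1/(15488 - 844561/192) = 1/(2129135/192) = 192/2129135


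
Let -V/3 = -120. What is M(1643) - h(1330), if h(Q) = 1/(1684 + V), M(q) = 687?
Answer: 1404227/2044 ≈ 687.00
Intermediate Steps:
V = 360 (V = -3*(-120) = 360)
h(Q) = 1/2044 (h(Q) = 1/(1684 + 360) = 1/2044)
M(1643) - h(1330) = 687 - 1*1/2044 = 687 - 1/2044 = 1404227/2044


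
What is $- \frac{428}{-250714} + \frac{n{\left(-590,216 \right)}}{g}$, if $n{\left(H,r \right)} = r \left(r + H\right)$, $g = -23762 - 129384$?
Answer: $\frac{5079806566}{9598961561} \approx 0.5292$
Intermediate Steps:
$g = -153146$ ($g = -23762 - 129384 = -153146$)
$n{\left(H,r \right)} = r \left(H + r\right)$
$- \frac{428}{-250714} + \frac{n{\left(-590,216 \right)}}{g} = - \frac{428}{-250714} + \frac{216 \left(-590 + 216\right)}{-153146} = \left(-428\right) \left(- \frac{1}{250714}\right) + 216 \left(-374\right) \left(- \frac{1}{153146}\right) = \frac{214}{125357} - - \frac{40392}{76573} = \frac{214}{125357} + \frac{40392}{76573} = \frac{5079806566}{9598961561}$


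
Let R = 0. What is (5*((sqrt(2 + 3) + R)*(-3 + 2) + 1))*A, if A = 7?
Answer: 35 - 35*sqrt(5) ≈ -43.262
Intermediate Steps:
(5*((sqrt(2 + 3) + R)*(-3 + 2) + 1))*A = (5*((sqrt(2 + 3) + 0)*(-3 + 2) + 1))*7 = (5*((sqrt(5) + 0)*(-1) + 1))*7 = (5*(sqrt(5)*(-1) + 1))*7 = (5*(-sqrt(5) + 1))*7 = (5*(1 - sqrt(5)))*7 = (5 - 5*sqrt(5))*7 = 35 - 35*sqrt(5)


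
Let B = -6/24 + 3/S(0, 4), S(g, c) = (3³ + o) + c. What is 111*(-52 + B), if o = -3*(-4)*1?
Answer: -996225/172 ≈ -5792.0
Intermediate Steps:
o = 12 (o = 12*1 = 12)
S(g, c) = 39 + c (S(g, c) = (3³ + 12) + c = (27 + 12) + c = 39 + c)
B = -31/172 (B = -6/24 + 3/(39 + 4) = -6*1/24 + 3/43 = -¼ + 3*(1/43) = -¼ + 3/43 = -31/172 ≈ -0.18023)
111*(-52 + B) = 111*(-52 - 31/172) = 111*(-8975/172) = -996225/172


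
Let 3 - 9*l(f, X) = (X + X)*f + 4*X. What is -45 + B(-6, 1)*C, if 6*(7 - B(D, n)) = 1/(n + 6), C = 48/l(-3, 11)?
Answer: 13221/175 ≈ 75.549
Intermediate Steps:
l(f, X) = ⅓ - 4*X/9 - 2*X*f/9 (l(f, X) = ⅓ - ((X + X)*f + 4*X)/9 = ⅓ - ((2*X)*f + 4*X)/9 = ⅓ - (2*X*f + 4*X)/9 = ⅓ - (4*X + 2*X*f)/9 = ⅓ + (-4*X/9 - 2*X*f/9) = ⅓ - 4*X/9 - 2*X*f/9)
C = 432/25 (C = 48/(⅓ - 4/9*11 - 2/9*11*(-3)) = 48/(⅓ - 44/9 + 22/3) = 48/(25/9) = 48*(9/25) = 432/25 ≈ 17.280)
B(D, n) = 7 - 1/(6*(6 + n)) (B(D, n) = 7 - 1/(6*(n + 6)) = 7 - 1/(6*(6 + n)))
-45 + B(-6, 1)*C = -45 + ((251 + 42*1)/(6*(6 + 1)))*(432/25) = -45 + ((⅙)*(251 + 42)/7)*(432/25) = -45 + ((⅙)*(⅐)*293)*(432/25) = -45 + (293/42)*(432/25) = -45 + 21096/175 = 13221/175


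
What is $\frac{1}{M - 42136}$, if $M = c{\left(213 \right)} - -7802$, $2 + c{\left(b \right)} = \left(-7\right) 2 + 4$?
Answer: $- \frac{1}{34346} \approx -2.9115 \cdot 10^{-5}$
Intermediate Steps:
$c{\left(b \right)} = -12$ ($c{\left(b \right)} = -2 + \left(\left(-7\right) 2 + 4\right) = -2 + \left(-14 + 4\right) = -2 - 10 = -12$)
$M = 7790$ ($M = -12 - -7802 = -12 + 7802 = 7790$)
$\frac{1}{M - 42136} = \frac{1}{7790 - 42136} = \frac{1}{-34346} = - \frac{1}{34346}$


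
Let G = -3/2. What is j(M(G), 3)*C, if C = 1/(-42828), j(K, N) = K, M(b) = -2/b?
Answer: -1/32121 ≈ -3.1132e-5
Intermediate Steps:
G = -3/2 (G = -3*½ = -3/2 ≈ -1.5000)
C = -1/42828 ≈ -2.3349e-5
j(M(G), 3)*C = -2/(-3/2)*(-1/42828) = -2*(-⅔)*(-1/42828) = (4/3)*(-1/42828) = -1/32121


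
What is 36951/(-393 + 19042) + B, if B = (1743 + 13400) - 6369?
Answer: 163663277/18649 ≈ 8776.0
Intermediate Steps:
B = 8774 (B = 15143 - 6369 = 8774)
36951/(-393 + 19042) + B = 36951/(-393 + 19042) + 8774 = 36951/18649 + 8774 = 163663277/18649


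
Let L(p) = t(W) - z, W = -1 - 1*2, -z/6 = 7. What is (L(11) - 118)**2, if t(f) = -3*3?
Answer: 7225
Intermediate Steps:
z = -42 (z = -6*7 = -42)
W = -3 (W = -1 - 2 = -3)
t(f) = -9
L(p) = 33 (L(p) = -9 - 1*(-42) = -9 + 42 = 33)
(L(11) - 118)**2 = (33 - 118)**2 = (-85)**2 = 7225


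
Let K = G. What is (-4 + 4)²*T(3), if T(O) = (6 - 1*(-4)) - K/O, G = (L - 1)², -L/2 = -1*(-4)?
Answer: 0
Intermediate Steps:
L = -8 (L = -(-2)*(-4) = -2*4 = -8)
G = 81 (G = (-8 - 1)² = (-9)² = 81)
K = 81
T(O) = 10 - 81/O (T(O) = (6 - 1*(-4)) - 81/O = (6 + 4) - 81/O = 10 - 81/O)
(-4 + 4)²*T(3) = (-4 + 4)²*(10 - 81/3) = 0²*(10 - 81*⅓) = 0*(10 - 27) = 0*(-17) = 0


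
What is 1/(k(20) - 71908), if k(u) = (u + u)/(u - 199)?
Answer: -179/12871572 ≈ -1.3907e-5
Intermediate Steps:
k(u) = 2*u/(-199 + u) (k(u) = (2*u)/(-199 + u) = 2*u/(-199 + u))
1/(k(20) - 71908) = 1/(2*20/(-199 + 20) - 71908) = 1/(2*20/(-179) - 71908) = 1/(2*20*(-1/179) - 71908) = 1/(-40/179 - 71908) = 1/(-12871572/179) = -179/12871572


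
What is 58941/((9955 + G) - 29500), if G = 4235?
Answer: -58941/15310 ≈ -3.8498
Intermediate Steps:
58941/((9955 + G) - 29500) = 58941/((9955 + 4235) - 29500) = 58941/(14190 - 29500) = 58941/(-15310) = 58941*(-1/15310) = -58941/15310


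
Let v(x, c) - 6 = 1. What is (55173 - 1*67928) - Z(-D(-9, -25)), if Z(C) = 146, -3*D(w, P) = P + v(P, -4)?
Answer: -12901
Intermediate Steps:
v(x, c) = 7 (v(x, c) = 6 + 1 = 7)
D(w, P) = -7/3 - P/3 (D(w, P) = -(P + 7)/3 = -(7 + P)/3 = -7/3 - P/3)
(55173 - 1*67928) - Z(-D(-9, -25)) = (55173 - 1*67928) - 1*146 = (55173 - 67928) - 146 = -12755 - 146 = -12901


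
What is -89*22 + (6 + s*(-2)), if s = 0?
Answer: -1952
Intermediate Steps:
-89*22 + (6 + s*(-2)) = -89*22 + (6 + 0*(-2)) = -1958 + (6 + 0) = -1958 + 6 = -1952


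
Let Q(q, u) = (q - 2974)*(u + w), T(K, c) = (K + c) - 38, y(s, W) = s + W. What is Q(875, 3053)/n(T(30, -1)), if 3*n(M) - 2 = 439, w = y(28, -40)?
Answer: -6383059/147 ≈ -43422.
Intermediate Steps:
y(s, W) = W + s
T(K, c) = -38 + K + c
w = -12 (w = -40 + 28 = -12)
n(M) = 147 (n(M) = ⅔ + (⅓)*439 = ⅔ + 439/3 = 147)
Q(q, u) = (-2974 + q)*(-12 + u) (Q(q, u) = (q - 2974)*(u - 12) = (-2974 + q)*(-12 + u))
Q(875, 3053)/n(T(30, -1)) = (35688 - 2974*3053 - 12*875 + 875*3053)/147 = (35688 - 9079622 - 10500 + 2671375)*(1/147) = -6383059*1/147 = -6383059/147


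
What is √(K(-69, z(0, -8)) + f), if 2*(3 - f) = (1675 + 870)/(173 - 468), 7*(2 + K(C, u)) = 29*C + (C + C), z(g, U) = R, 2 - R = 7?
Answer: 3*I*√22762082/826 ≈ 17.328*I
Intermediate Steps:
R = -5 (R = 2 - 1*7 = 2 - 7 = -5)
z(g, U) = -5
K(C, u) = -2 + 31*C/7 (K(C, u) = -2 + (29*C + (C + C))/7 = -2 + (29*C + 2*C)/7 = -2 + (31*C)/7 = -2 + 31*C/7)
f = 863/118 (f = 3 - (1675 + 870)/(2*(173 - 468)) = 3 - 2545/(2*(-295)) = 3 - 2545*(-1)/(2*295) = 3 - ½*(-509/59) = 3 + 509/118 = 863/118 ≈ 7.3136)
√(K(-69, z(0, -8)) + f) = √((-2 + (31/7)*(-69)) + 863/118) = √((-2 - 2139/7) + 863/118) = √(-2153/7 + 863/118) = √(-248013/826) = 3*I*√22762082/826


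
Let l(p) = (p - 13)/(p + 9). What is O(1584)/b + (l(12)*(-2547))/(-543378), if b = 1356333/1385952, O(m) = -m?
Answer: -84346744127455/52111218082 ≈ -1618.6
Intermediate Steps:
l(p) = (-13 + p)/(9 + p)
b = 452111/461984 (b = 1356333*(1/1385952) = 452111/461984 ≈ 0.97863)
O(1584)/b + (l(12)*(-2547))/(-543378) = (-1*1584)/(452111/461984) + (((-13 + 12)/(9 + 12))*(-2547))/(-543378) = -1584*461984/452111 + ((-1/21)*(-2547))*(-1/543378) = -66525696/41101 + (((1/21)*(-1))*(-2547))*(-1/543378) = -66525696/41101 - 1/21*(-2547)*(-1/543378) = -66525696/41101 + (849/7)*(-1/543378) = -66525696/41101 - 283/1267882 = -84346744127455/52111218082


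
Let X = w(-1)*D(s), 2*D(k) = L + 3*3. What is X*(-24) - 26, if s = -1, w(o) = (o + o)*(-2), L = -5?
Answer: -218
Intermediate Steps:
w(o) = -4*o (w(o) = (2*o)*(-2) = -4*o)
D(k) = 2 (D(k) = (-5 + 3*3)/2 = (-5 + 9)/2 = (½)*4 = 2)
X = 8 (X = -4*(-1)*2 = 4*2 = 8)
X*(-24) - 26 = 8*(-24) - 26 = -192 - 26 = -218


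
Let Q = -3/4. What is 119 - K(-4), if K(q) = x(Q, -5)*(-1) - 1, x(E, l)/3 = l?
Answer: 105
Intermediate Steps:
Q = -¾ (Q = -3*¼ = -¾ ≈ -0.75000)
x(E, l) = 3*l
K(q) = 14 (K(q) = (3*(-5))*(-1) - 1 = -15*(-1) - 1 = 15 - 1 = 14)
119 - K(-4) = 119 - 1*14 = 119 - 14 = 105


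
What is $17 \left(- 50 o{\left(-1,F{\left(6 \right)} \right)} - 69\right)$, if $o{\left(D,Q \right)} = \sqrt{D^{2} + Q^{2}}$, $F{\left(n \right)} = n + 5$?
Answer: $-1173 - 850 \sqrt{122} \approx -10562.0$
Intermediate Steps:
$F{\left(n \right)} = 5 + n$
$17 \left(- 50 o{\left(-1,F{\left(6 \right)} \right)} - 69\right) = 17 \left(- 50 \sqrt{\left(-1\right)^{2} + \left(5 + 6\right)^{2}} - 69\right) = 17 \left(- 50 \sqrt{1 + 11^{2}} - 69\right) = 17 \left(- 50 \sqrt{1 + 121} - 69\right) = 17 \left(- 50 \sqrt{122} - 69\right) = 17 \left(-69 - 50 \sqrt{122}\right) = -1173 - 850 \sqrt{122}$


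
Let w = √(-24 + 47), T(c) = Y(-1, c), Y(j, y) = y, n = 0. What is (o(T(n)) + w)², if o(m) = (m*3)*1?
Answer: 23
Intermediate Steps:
T(c) = c
w = √23 ≈ 4.7958
o(m) = 3*m (o(m) = (3*m)*1 = 3*m)
(o(T(n)) + w)² = (3*0 + √23)² = (0 + √23)² = (√23)² = 23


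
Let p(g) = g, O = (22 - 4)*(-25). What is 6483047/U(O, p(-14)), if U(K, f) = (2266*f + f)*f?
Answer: 6483047/444332 ≈ 14.591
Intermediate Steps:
O = -450 (O = 18*(-25) = -450)
U(K, f) = 2267*f**2 (U(K, f) = (2267*f)*f = 2267*f**2)
6483047/U(O, p(-14)) = 6483047/((2267*(-14)**2)) = 6483047/((2267*196)) = 6483047/444332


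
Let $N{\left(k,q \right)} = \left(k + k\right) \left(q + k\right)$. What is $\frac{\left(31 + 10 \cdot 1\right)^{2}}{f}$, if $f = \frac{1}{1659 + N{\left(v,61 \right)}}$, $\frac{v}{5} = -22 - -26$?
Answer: $8235219$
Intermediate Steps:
$v = 20$ ($v = 5 \left(-22 - -26\right) = 5 \left(-22 + 26\right) = 5 \cdot 4 = 20$)
$N{\left(k,q \right)} = 2 k \left(k + q\right)$
$f = \frac{1}{4899}$ ($f = \frac{1}{1659 + 2 \cdot 20 \left(20 + 61\right)} = \frac{1}{1659 + 2 \cdot 20 \cdot 81} = \frac{1}{1659 + 3240} = \frac{1}{4899} \approx 0.00020412$)
$\frac{\left(31 + 10 \cdot 1\right)^{2}}{f} = \left(31 + 10 \cdot 1\right)^{2} \frac{1}{\frac{1}{4899}} = \left(31 + 10\right)^{2} \cdot 4899 = 41^{2} \cdot 4899 = 1681 \cdot 4899 = 8235219$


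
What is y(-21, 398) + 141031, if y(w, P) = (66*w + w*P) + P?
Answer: 131685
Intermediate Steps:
y(w, P) = P + 66*w + P*w (y(w, P) = (66*w + P*w) + P = P + 66*w + P*w)
y(-21, 398) + 141031 = (398 + 66*(-21) + 398*(-21)) + 141031 = (398 - 1386 - 8358) + 141031 = -9346 + 141031 = 131685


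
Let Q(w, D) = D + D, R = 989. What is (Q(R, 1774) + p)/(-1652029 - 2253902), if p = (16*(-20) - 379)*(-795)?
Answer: -559253/3905931 ≈ -0.14318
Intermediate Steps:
p = 555705 (p = (-320 - 379)*(-795) = -699*(-795) = 555705)
Q(w, D) = 2*D
(Q(R, 1774) + p)/(-1652029 - 2253902) = (2*1774 + 555705)/(-1652029 - 2253902) = (3548 + 555705)/(-3905931) = 559253*(-1/3905931) = -559253/3905931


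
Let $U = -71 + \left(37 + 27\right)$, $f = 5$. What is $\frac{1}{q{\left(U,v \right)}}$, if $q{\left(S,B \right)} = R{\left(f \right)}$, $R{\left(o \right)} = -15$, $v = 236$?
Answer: $- \frac{1}{15} \approx -0.066667$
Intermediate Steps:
$U = -7$ ($U = -71 + 64 = -7$)
$q{\left(S,B \right)} = -15$
$\frac{1}{q{\left(U,v \right)}} = \frac{1}{-15} = - \frac{1}{15}$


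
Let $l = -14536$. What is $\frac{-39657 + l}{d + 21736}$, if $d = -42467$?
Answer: $\frac{54193}{20731} \approx 2.6141$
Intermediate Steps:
$\frac{-39657 + l}{d + 21736} = \frac{-39657 - 14536}{-42467 + 21736} = - \frac{54193}{-20731} = \left(-54193\right) \left(- \frac{1}{20731}\right) = \frac{54193}{20731}$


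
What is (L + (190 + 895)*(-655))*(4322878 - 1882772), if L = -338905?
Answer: -2561086455480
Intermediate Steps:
(L + (190 + 895)*(-655))*(4322878 - 1882772) = (-338905 + (190 + 895)*(-655))*(4322878 - 1882772) = (-338905 + 1085*(-655))*2440106 = (-338905 - 710675)*2440106 = -1049580*2440106 = -2561086455480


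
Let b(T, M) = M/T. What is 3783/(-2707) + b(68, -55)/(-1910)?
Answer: -98237431/70317032 ≈ -1.3971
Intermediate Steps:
3783/(-2707) + b(68, -55)/(-1910) = 3783/(-2707) - 55/68/(-1910) = 3783*(-1/2707) - 55*1/68*(-1/1910) = -3783/2707 - 55/68*(-1/1910) = -3783/2707 + 11/25976 = -98237431/70317032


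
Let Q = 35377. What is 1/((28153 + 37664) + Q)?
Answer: 1/101194 ≈ 9.8820e-6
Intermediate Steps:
1/((28153 + 37664) + Q) = 1/((28153 + 37664) + 35377) = 1/(65817 + 35377) = 1/101194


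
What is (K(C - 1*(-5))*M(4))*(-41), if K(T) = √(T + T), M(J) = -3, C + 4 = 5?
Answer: 246*√3 ≈ 426.08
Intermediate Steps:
C = 1 (C = -4 + 5 = 1)
K(T) = √2*√T (K(T) = √(2*T) = √2*√T)
(K(C - 1*(-5))*M(4))*(-41) = ((√2*√(1 - 1*(-5)))*(-3))*(-41) = ((√2*√(1 + 5))*(-3))*(-41) = ((√2*√6)*(-3))*(-41) = ((2*√3)*(-3))*(-41) = -6*√3*(-41) = 246*√3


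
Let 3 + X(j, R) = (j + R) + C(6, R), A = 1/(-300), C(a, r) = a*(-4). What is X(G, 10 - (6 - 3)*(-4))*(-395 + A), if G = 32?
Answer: -1066509/100 ≈ -10665.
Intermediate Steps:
C(a, r) = -4*a
A = -1/300 ≈ -0.0033333
X(j, R) = -27 + R + j (X(j, R) = -3 + ((j + R) - 4*6) = -3 + ((R + j) - 24) = -3 + (-24 + R + j) = -27 + R + j)
X(G, 10 - (6 - 3)*(-4))*(-395 + A) = (-27 + (10 - (6 - 3)*(-4)) + 32)*(-395 - 1/300) = (-27 + (10 - 3*(-4)) + 32)*(-118501/300) = (-27 + (10 - 1*(-12)) + 32)*(-118501/300) = (-27 + (10 + 12) + 32)*(-118501/300) = (-27 + 22 + 32)*(-118501/300) = 27*(-118501/300) = -1066509/100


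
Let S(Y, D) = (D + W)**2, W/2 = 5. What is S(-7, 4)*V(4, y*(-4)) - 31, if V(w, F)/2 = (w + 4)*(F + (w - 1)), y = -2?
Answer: 34465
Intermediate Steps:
W = 10 (W = 2*5 = 10)
S(Y, D) = (10 + D)**2 (S(Y, D) = (D + 10)**2 = (10 + D)**2)
V(w, F) = 2*(4 + w)*(-1 + F + w) (V(w, F) = 2*((w + 4)*(F + (w - 1))) = 2*((4 + w)*(F + (-1 + w))) = 2*((4 + w)*(-1 + F + w)) = 2*(4 + w)*(-1 + F + w))
S(-7, 4)*V(4, y*(-4)) - 31 = (10 + 4)**2*(-8 + 2*4**2 + 6*4 + 8*(-2*(-4)) + 2*(-2*(-4))*4) - 31 = 14**2*(-8 + 2*16 + 24 + 8*8 + 2*8*4) - 31 = 196*(-8 + 32 + 24 + 64 + 64) - 31 = 196*176 - 31 = 34496 - 31 = 34465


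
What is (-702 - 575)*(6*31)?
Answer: -237522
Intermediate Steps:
(-702 - 575)*(6*31) = -1277*186 = -237522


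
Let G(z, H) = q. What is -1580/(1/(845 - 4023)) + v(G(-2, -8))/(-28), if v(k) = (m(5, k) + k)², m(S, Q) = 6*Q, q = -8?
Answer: 5021128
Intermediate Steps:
G(z, H) = -8
v(k) = 49*k² (v(k) = (6*k + k)² = (7*k)² = 49*k²)
-1580/(1/(845 - 4023)) + v(G(-2, -8))/(-28) = -1580/(1/(845 - 4023)) + (49*(-8)²)/(-28) = -1580/(1/(-3178)) + (49*64)*(-1/28) = -1580/(-1/3178) + 3136*(-1/28) = -1580*(-3178) - 112 = 5021240 - 112 = 5021128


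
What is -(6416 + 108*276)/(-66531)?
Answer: 36224/66531 ≈ 0.54447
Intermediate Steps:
-(6416 + 108*276)/(-66531) = -(6416 + 29808)*(-1)/66531 = -36224*(-1)/66531 = -1*(-36224/66531) = 36224/66531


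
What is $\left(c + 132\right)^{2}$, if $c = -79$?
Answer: $2809$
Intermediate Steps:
$\left(c + 132\right)^{2} = \left(-79 + 132\right)^{2} = 53^{2} = 2809$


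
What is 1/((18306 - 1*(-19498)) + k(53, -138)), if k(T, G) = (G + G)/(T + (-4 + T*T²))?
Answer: 24821/938333038 ≈ 2.6452e-5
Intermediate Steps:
k(T, G) = 2*G/(-4 + T + T³) (k(T, G) = (2*G)/(T + (-4 + T³)) = (2*G)/(-4 + T + T³) = 2*G/(-4 + T + T³))
1/((18306 - 1*(-19498)) + k(53, -138)) = 1/((18306 - 1*(-19498)) + 2*(-138)/(-4 + 53 + 53³)) = 1/((18306 + 19498) + 2*(-138)/(-4 + 53 + 148877)) = 1/(37804 + 2*(-138)/148926) = 1/(37804 + 2*(-138)*(1/148926)) = 1/(37804 - 46/24821) = 1/(938333038/24821) = 24821/938333038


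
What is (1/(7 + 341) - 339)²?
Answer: 13917156841/121104 ≈ 1.1492e+5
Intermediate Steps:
(1/(7 + 341) - 339)² = (1/348 - 339)² = (-117971/348)² = 13917156841/121104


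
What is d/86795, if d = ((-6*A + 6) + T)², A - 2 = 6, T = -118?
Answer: 5120/17359 ≈ 0.29495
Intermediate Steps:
A = 8 (A = 2 + 6 = 8)
d = 25600 (d = ((-6*8 + 6) - 118)² = ((-48 + 6) - 118)² = (-42 - 118)² = (-160)² = 25600)
d/86795 = 25600/86795 = 25600*(1/86795) = 5120/17359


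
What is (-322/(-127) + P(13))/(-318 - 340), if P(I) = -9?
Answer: 821/83566 ≈ 0.0098246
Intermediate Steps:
(-322/(-127) + P(13))/(-318 - 340) = (-322/(-127) - 9)/(-318 - 340) = (-322*(-1/127) - 9)/(-658) = (322/127 - 9)*(-1/658) = -821/127*(-1/658) = 821/83566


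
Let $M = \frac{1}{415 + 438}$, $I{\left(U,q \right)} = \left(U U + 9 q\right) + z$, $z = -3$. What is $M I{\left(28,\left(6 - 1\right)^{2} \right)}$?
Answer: $\frac{1006}{853} \approx 1.1794$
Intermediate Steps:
$I{\left(U,q \right)} = -3 + U^{2} + 9 q$ ($I{\left(U,q \right)} = \left(U U + 9 q\right) - 3 = \left(U^{2} + 9 q\right) - 3 = -3 + U^{2} + 9 q$)
$M = \frac{1}{853} \approx 0.0011723$
$M I{\left(28,\left(6 - 1\right)^{2} \right)} = \frac{-3 + 28^{2} + 9 \left(6 - 1\right)^{2}}{853} = \frac{-3 + 784 + 9 \cdot 5^{2}}{853} = \frac{-3 + 784 + 9 \cdot 25}{853} = \frac{-3 + 784 + 225}{853} = \frac{1}{853} \cdot 1006 = \frac{1006}{853}$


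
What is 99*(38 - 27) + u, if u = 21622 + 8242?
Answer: 30953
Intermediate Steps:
u = 29864
99*(38 - 27) + u = 99*(38 - 27) + 29864 = 99*11 + 29864 = 1089 + 29864 = 30953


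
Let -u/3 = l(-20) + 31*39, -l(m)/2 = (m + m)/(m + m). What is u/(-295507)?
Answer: 3621/295507 ≈ 0.012254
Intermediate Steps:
l(m) = -2 (l(m) = -2*(m + m)/(m + m) = -2*2*m/(2*m) = -2*2*m*1/(2*m) = -2*1 = -2)
u = -3621 (u = -3*(-2 + 31*39) = -3*(-2 + 1209) = -3*1207 = -3621)
u/(-295507) = -3621/(-295507) = -3621*(-1/295507) = 3621/295507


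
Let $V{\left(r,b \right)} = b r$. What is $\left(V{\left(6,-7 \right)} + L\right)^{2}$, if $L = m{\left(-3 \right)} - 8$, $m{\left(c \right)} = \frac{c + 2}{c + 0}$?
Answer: $\frac{22201}{9} \approx 2466.8$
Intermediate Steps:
$m{\left(c \right)} = \frac{2 + c}{c}$
$L = - \frac{23}{3}$ ($L = \frac{2 - 3}{-3} - 8 = \left(- \frac{1}{3}\right) \left(-1\right) - 8 = \frac{1}{3} - 8 = - \frac{23}{3} \approx -7.6667$)
$\left(V{\left(6,-7 \right)} + L\right)^{2} = \left(\left(-7\right) 6 - \frac{23}{3}\right)^{2} = \left(-42 - \frac{23}{3}\right)^{2} = \left(- \frac{149}{3}\right)^{2} = \frac{22201}{9}$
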